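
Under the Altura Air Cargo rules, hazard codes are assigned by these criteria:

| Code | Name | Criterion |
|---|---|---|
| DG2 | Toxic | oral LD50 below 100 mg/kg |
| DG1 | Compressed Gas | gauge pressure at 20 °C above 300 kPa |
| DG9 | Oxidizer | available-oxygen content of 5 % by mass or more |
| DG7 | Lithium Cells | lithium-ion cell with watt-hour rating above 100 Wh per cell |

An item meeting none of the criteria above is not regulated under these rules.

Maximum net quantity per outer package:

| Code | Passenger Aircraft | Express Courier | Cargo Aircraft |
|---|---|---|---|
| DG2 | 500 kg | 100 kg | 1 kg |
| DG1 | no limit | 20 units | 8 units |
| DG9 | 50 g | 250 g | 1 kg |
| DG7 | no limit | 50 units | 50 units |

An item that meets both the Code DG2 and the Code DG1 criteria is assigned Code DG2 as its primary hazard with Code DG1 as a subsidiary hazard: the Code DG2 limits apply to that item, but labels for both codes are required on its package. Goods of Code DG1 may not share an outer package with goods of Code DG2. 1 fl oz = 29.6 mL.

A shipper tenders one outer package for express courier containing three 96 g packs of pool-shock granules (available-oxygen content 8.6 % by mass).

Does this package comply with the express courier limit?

No

The pool-shock granules have available-oxygen content 8.6 % by mass, which is ≥ 5 % by mass, so they are Code DG9 (Oxidizer).
Code DG9 quantity: three 96 g packs = 288 g.
288 g exceeds the express courier limit of 250 g for Code DG9.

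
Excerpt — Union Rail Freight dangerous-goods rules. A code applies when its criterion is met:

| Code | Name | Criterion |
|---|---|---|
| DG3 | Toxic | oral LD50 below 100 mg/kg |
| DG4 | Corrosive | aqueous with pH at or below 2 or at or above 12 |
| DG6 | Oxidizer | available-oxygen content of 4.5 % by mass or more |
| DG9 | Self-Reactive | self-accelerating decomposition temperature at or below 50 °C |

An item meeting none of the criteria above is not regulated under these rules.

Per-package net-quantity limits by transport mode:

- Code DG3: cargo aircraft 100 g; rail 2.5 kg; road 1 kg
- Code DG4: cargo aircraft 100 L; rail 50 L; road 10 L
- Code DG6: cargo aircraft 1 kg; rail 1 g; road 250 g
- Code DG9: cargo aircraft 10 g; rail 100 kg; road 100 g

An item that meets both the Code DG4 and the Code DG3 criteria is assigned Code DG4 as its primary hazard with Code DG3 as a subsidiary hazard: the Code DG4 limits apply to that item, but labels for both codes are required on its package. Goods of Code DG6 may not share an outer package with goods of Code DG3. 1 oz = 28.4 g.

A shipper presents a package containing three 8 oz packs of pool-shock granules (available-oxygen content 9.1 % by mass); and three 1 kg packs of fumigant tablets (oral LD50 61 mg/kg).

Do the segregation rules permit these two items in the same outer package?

The pool-shock granules have available-oxygen content 9.1 % by mass, which is ≥ 4.5 % by mass, so they are Code DG6 (Oxidizer).
Fumigant tablets: oral LD50 61 mg/kg < 100 mg/kg → Code DG3 (Toxic).
Code DG6 and Code DG3 may not share an outer package.

No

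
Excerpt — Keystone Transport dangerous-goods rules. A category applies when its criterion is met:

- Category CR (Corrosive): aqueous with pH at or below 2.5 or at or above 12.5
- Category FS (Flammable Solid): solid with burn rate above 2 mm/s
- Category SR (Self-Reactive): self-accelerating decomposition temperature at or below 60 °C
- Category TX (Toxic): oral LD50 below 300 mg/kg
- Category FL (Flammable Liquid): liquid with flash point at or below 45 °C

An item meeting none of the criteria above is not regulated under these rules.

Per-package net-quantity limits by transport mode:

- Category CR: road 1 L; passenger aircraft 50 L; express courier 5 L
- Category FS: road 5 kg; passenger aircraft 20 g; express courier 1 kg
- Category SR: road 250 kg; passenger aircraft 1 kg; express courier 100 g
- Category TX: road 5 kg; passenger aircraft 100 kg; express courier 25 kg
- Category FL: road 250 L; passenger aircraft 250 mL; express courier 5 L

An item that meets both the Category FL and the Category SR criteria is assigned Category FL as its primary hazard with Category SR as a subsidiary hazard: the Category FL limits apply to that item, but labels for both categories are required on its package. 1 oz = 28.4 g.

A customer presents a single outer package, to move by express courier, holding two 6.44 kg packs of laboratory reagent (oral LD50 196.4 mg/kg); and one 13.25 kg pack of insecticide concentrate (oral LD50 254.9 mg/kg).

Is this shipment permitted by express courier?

With oral LD50 196.4 mg/kg (< 300 mg/kg), the laboratory reagent falls in Category TX.
Oral LD50 254.9 mg/kg meets the Category TX criterion (Toxic), so the insecticide concentrate is Category TX.
Total Category TX: (two 6.44 kg packs = 12.88 kg) + 13.25 kg = 26.13 kg.
That exceeds the Category TX express courier limit of 25 kg.

No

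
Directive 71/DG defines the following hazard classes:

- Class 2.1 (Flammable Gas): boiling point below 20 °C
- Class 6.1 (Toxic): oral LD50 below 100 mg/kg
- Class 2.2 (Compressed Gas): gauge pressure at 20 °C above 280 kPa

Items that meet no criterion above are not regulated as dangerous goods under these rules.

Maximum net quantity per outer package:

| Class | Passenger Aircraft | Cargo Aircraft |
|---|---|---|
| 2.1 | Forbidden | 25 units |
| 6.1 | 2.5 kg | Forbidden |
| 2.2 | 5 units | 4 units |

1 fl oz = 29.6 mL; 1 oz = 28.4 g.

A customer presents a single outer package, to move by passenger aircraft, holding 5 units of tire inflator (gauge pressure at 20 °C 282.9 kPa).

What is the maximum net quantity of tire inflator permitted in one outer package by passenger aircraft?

5 units

With gauge pressure at 20 °C 282.9 kPa (> 280 kPa), the tire inflator falls in Class 2.2.
The passenger aircraft limit for Class 2.2 is 5 units.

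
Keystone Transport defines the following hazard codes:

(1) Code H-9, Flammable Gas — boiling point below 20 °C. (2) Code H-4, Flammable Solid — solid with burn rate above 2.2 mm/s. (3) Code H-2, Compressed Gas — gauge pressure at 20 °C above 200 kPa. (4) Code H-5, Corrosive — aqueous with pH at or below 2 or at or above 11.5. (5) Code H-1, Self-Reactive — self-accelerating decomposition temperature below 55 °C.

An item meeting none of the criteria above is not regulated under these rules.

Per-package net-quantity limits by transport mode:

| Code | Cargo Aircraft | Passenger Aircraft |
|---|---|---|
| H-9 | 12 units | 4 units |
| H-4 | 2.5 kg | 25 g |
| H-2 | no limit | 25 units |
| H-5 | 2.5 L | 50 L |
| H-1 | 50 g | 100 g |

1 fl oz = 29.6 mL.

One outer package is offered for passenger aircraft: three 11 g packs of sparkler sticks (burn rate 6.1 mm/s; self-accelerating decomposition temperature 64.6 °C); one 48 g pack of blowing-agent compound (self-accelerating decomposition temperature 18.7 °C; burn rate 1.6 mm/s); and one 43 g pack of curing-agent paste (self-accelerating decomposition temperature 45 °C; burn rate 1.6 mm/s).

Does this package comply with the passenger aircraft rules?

No

Sparkler sticks: burn rate 6.1 mm/s > 2.2 mm/s → Code H-4 (Flammable Solid).
With self-accelerating decomposition temperature 18.7 °C (< 55 °C), the blowing-agent compound falls in Code H-1.
With self-accelerating decomposition temperature 45 °C (< 55 °C), the curing-agent paste falls in Code H-1.
Total Code H-1: 48 g + 43 g = 91 g.
91 g is within the passenger aircraft limit of 100 g for Code H-1.
Code H-4 quantity: three 11 g packs = 33 g.
33 g exceeds the passenger aircraft limit of 25 g for Code H-4.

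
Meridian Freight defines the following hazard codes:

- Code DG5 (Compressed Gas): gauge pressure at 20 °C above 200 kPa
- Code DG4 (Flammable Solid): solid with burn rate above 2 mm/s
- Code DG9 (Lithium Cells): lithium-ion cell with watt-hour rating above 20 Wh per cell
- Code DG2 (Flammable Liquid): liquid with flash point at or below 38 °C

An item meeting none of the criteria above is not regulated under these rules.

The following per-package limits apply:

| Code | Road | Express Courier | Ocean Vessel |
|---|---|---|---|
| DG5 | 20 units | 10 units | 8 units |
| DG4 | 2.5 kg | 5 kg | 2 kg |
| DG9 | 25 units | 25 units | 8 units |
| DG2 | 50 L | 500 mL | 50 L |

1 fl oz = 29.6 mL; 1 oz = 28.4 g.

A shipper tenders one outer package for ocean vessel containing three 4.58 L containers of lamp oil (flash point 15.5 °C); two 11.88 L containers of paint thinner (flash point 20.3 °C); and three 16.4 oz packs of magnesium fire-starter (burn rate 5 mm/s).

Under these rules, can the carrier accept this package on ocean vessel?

Yes

Flash point 15.5 °C meets the Code DG2 criterion (Flammable Liquid), so the lamp oil is Code DG2.
Flash point 20.3 °C meets the Code DG2 criterion (Flammable Liquid), so the paint thinner is Code DG2.
With burn rate 5 mm/s (> 2 mm/s), the magnesium fire-starter falls in Code DG4.
Code DG2 net quantity: (three 4.58 L containers = 13.74 L) + (two 11.88 L containers = 23.76 L) = 37.5 L.
That is within the Code DG2 ocean vessel limit of 50 L.
Code DG4 quantity: three 16.4 oz packs = 1397.28 g.
That is within the Code DG4 ocean vessel limit of 2 kg.
Every hazard code is within its ocean vessel limit and no segregation rule is violated.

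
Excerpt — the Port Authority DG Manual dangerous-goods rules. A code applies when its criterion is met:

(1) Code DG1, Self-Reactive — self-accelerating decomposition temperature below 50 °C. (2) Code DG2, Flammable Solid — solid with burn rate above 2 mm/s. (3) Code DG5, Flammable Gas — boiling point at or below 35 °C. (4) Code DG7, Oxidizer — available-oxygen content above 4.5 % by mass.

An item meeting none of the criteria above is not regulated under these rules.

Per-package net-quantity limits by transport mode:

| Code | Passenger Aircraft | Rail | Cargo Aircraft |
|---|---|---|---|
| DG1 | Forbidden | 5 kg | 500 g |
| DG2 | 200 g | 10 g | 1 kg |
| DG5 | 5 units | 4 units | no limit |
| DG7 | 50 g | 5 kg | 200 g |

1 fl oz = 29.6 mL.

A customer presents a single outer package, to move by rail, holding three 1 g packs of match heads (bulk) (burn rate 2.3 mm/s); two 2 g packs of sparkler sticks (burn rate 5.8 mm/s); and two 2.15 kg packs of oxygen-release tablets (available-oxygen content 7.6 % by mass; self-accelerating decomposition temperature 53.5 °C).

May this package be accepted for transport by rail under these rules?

The match heads (bulk) have burn rate 2.3 mm/s, which is > 2 mm/s, so they are Code DG2 (Flammable Solid).
Sparkler sticks: burn rate 5.8 mm/s > 2 mm/s → Code DG2 (Flammable Solid).
Oxygen-release tablets: available-oxygen content 7.6 % by mass > 4.5 % by mass → Code DG7 (Oxidizer).
Code DG7 quantity: two 2.15 kg packs = 4.3 kg.
That is within the Code DG7 rail limit of 5 kg.
Code DG2 net quantity: (three 1 g packs = 3 g) + (two 2 g packs = 4 g) = 7 g.
That is within the Code DG2 rail limit of 10 g.
Every hazard code is within its rail limit and no segregation rule is violated.

Yes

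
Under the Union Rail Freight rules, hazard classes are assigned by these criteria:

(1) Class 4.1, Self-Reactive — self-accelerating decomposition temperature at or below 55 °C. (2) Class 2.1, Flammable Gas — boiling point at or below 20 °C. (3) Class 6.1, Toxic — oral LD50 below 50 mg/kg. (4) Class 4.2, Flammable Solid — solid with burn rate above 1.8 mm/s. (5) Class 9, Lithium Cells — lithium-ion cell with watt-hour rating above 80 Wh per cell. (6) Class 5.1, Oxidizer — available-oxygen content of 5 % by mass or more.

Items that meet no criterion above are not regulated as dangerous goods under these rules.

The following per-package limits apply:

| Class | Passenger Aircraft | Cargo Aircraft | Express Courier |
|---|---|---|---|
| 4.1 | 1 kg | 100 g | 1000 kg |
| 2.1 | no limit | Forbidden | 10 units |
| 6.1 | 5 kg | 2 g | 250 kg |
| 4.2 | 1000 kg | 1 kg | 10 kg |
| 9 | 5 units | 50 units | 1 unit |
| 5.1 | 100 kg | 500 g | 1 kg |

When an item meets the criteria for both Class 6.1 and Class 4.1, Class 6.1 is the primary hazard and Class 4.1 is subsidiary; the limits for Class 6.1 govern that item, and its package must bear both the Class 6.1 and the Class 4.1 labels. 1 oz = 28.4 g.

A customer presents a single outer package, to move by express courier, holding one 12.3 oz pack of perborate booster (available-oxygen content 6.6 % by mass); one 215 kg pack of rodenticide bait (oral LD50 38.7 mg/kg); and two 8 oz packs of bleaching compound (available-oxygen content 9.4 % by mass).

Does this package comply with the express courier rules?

Yes

Perborate booster: available-oxygen content 6.6 % by mass ≥ 5 % by mass → Class 5.1 (Oxidizer).
With oral LD50 38.7 mg/kg (< 50 mg/kg), the rodenticide bait falls in Class 6.1.
The bleaching compound has available-oxygen content 9.4 % by mass, which is ≥ 5 % by mass, so it is Class 5.1 (Oxidizer).
Class 6.1 quantity: 215 kg.
That is within the Class 6.1 express courier limit of 250 kg.
Class 5.1 net quantity: (one 12.3 oz pack = 349.32 g) + (two 8 oz packs = 454.4 g) = 803.72 g.
That is within the Class 5.1 express courier limit of 1 kg.
Every hazard class is within its express courier limit and no segregation rule is violated.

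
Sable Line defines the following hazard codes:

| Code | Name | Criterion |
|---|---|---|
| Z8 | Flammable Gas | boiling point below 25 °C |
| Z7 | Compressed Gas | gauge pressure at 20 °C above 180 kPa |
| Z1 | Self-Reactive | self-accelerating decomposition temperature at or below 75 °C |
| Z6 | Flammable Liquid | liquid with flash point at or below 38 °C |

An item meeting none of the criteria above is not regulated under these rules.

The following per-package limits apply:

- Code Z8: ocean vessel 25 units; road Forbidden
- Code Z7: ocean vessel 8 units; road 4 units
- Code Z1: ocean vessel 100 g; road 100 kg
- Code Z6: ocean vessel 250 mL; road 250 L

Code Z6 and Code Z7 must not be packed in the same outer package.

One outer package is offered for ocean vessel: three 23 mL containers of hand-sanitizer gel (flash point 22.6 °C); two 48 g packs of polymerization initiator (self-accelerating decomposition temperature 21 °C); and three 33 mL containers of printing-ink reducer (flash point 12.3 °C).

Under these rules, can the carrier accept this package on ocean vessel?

Yes

The hand-sanitizer gel has flash point 22.6 °C, which is ≤ 38 °C, so it is Code Z6 (Flammable Liquid).
With self-accelerating decomposition temperature 21 °C (≤ 75 °C), the polymerization initiator falls in Code Z1.
The printing-ink reducer has flash point 12.3 °C, which is ≤ 38 °C, so it is Code Z6 (Flammable Liquid).
Code Z6 net quantity: (three 23 mL containers = 69 mL) + (three 33 mL containers = 99 mL) = 168 mL.
168 mL ≤ 250 mL (ocean vessel limit, Code Z6) — within limit.
Code Z1 quantity: two 48 g packs = 96 g.
That is within the Code Z1 ocean vessel limit of 100 g.
The segregation rule (Code Z6 with Code Z7) does not apply to Code Z6 with Code Z1.
Every hazard code is within its ocean vessel limit and no segregation rule is violated.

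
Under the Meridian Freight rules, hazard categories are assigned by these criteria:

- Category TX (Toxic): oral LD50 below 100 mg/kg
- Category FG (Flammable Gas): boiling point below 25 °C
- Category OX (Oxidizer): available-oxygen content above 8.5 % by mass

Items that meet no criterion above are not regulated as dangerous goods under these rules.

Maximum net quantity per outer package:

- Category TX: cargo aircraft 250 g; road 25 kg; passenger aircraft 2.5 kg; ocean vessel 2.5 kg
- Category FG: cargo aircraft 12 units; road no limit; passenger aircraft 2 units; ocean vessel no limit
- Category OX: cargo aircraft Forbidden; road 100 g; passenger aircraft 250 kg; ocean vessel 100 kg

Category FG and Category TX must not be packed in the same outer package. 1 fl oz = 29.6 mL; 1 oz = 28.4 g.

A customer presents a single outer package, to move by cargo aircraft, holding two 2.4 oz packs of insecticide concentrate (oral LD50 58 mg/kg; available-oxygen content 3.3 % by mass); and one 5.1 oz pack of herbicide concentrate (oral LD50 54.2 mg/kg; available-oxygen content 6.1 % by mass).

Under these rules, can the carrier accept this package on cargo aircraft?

The insecticide concentrate has oral LD50 58 mg/kg, which is < 100 mg/kg, so it is Category TX (Toxic).
The herbicide concentrate has oral LD50 54.2 mg/kg, which is < 100 mg/kg, so it is Category TX (Toxic).
Category TX net quantity: (two 2.4 oz packs = 136.32 g) + (one 5.1 oz pack = 144.84 g) = 281.16 g.
281.16 g > 250 g (cargo aircraft limit, Category TX) — over the limit.

No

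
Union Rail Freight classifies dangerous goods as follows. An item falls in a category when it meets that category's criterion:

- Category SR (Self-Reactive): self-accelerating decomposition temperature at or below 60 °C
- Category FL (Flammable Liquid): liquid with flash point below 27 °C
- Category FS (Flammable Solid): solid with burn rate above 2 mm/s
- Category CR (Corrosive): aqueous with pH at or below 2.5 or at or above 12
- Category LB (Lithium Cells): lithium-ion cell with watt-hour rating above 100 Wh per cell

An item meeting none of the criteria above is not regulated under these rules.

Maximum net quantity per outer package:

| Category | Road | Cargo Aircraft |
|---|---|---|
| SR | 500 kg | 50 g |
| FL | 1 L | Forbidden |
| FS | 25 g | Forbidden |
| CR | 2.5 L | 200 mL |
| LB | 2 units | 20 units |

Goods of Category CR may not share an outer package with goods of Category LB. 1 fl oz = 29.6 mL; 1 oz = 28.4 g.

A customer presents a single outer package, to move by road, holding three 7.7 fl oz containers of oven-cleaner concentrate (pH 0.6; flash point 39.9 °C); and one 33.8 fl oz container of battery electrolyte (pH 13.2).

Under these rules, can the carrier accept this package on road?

With pH 0.6 (≤ 2.5), the oven-cleaner concentrate falls in Category CR.
The battery electrolyte has pH 13.2, which is ≥ 12, so it is Category CR (Corrosive).
Category CR net quantity: (three 7.7 fl oz containers = 683.76 mL) + (one 33.8 fl oz container = 1000.48 mL) = 1684.24 mL.
1684.24 mL is within the road limit of 2.5 L for Category CR.

Yes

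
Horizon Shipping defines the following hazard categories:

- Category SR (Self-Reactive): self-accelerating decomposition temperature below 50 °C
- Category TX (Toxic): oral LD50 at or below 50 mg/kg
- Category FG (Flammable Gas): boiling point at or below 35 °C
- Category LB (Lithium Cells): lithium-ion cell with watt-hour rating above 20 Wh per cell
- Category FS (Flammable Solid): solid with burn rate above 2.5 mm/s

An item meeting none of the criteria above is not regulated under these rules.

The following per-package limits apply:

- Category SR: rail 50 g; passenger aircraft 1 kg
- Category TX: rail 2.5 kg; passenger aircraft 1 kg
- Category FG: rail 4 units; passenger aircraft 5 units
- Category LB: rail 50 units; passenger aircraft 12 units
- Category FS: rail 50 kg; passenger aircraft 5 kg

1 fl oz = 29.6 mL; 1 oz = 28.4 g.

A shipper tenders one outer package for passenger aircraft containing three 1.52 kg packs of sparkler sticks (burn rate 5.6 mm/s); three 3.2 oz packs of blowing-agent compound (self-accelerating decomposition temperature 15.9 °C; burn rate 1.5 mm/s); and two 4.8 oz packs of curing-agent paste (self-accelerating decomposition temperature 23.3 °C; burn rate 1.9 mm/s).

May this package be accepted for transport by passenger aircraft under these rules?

Sparkler sticks: burn rate 5.6 mm/s > 2.5 mm/s → Category FS (Flammable Solid).
With self-accelerating decomposition temperature 15.9 °C (< 50 °C), the blowing-agent compound falls in Category SR.
The curing-agent paste has self-accelerating decomposition temperature 23.3 °C, which is < 50 °C, so it is Category SR (Self-Reactive).
Category SR net quantity: (three 3.2 oz packs = 272.64 g) + (two 4.8 oz packs = 272.64 g) = 545.28 g.
545.28 g is within the passenger aircraft limit of 1 kg for Category SR.
Category FS quantity: three 1.52 kg packs = 4.56 kg.
4.56 kg is within the passenger aircraft limit of 5 kg for Category FS.
Every hazard category is within its passenger aircraft limit and no segregation rule is violated.

Yes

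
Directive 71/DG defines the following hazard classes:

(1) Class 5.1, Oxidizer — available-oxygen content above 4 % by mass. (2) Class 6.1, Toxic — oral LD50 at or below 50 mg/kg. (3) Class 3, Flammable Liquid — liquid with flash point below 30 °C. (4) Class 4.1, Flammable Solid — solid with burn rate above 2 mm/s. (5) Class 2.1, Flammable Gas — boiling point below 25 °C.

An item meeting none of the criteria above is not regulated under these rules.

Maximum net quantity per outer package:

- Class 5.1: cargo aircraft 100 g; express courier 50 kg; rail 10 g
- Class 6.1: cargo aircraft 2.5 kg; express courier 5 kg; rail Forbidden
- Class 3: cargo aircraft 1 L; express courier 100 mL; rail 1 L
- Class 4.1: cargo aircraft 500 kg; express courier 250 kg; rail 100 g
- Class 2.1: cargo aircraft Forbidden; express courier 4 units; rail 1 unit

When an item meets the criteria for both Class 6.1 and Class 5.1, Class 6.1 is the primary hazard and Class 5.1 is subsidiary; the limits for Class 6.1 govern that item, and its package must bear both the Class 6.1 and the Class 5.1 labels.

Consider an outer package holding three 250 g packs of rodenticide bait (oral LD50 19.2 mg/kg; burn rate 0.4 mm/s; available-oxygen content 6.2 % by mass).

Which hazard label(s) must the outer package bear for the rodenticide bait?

With oral LD50 19.2 mg/kg (≤ 50 mg/kg), the rodenticide bait falls in Class 6.1.
With available-oxygen content 6.2 % by mass (> 4 % by mass), the rodenticide bait falls in Class 5.1.
By the precedence rule Class 6.1 is primary and Class 5.1 is subsidiary, and that rule requires both labels on the package.

Class 5.1 and 6.1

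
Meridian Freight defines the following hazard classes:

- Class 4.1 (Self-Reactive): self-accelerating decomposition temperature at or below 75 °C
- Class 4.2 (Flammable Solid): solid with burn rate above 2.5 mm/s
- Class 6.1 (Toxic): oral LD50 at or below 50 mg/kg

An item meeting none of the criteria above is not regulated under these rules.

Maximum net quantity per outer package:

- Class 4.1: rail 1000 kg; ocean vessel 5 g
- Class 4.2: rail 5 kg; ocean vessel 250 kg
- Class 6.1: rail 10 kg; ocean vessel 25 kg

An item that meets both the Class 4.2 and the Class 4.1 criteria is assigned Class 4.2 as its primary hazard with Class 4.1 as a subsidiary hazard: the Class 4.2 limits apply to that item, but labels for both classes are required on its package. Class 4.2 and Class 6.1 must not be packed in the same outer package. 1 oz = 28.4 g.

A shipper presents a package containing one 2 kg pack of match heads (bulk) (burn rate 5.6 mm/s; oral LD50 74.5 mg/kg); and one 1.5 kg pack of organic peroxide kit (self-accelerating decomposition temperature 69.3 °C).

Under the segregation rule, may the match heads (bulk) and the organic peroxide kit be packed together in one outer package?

With burn rate 5.6 mm/s (> 2.5 mm/s), the match heads (bulk) fall in Class 4.2.
The organic peroxide kit has self-accelerating decomposition temperature 69.3 °C, which is ≤ 75 °C, so it is Class 4.1 (Self-Reactive).
No segregation rule bars Class 4.2 with Class 4.1.

Yes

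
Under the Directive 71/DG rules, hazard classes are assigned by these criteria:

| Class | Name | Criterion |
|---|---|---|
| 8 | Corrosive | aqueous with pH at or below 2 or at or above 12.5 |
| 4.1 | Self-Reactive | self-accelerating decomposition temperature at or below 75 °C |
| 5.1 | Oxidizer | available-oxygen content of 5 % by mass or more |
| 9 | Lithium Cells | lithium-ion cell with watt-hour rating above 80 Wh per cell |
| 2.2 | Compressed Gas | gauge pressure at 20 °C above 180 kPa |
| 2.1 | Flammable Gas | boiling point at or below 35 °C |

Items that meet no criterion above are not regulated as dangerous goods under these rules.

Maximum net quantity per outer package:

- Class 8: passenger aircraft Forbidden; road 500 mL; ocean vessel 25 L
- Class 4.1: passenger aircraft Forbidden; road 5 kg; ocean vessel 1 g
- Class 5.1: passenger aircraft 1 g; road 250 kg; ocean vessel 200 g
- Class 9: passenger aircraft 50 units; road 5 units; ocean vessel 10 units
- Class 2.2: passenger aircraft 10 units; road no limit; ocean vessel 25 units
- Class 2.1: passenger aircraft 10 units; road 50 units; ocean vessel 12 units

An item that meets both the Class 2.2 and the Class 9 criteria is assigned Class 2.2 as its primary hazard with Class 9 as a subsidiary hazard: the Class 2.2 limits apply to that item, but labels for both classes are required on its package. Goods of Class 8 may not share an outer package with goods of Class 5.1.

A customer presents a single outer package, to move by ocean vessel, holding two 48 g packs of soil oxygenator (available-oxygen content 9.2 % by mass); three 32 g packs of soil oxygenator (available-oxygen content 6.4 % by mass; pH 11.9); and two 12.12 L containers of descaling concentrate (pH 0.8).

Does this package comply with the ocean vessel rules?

Available-oxygen content 9.2 % by mass meets the Class 5.1 criterion (Oxidizer), so the soil oxygenator is Class 5.1.
With available-oxygen content 6.4 % by mass (≥ 5 % by mass), the soil oxygenator falls in Class 5.1.
With pH 0.8 (≤ 2), the descaling concentrate falls in Class 8.
Class 8 quantity: two 12.12 L containers = 24.24 L.
24.24 L is within the ocean vessel limit of 25 L for Class 8.
Total Class 5.1: (two 48 g packs = 96 g) + (three 32 g packs = 96 g) = 192 g.
192 g ≤ 200 g (ocean vessel limit, Class 5.1) — within limit.
Class 8 and Class 5.1 may not share an outer package.

No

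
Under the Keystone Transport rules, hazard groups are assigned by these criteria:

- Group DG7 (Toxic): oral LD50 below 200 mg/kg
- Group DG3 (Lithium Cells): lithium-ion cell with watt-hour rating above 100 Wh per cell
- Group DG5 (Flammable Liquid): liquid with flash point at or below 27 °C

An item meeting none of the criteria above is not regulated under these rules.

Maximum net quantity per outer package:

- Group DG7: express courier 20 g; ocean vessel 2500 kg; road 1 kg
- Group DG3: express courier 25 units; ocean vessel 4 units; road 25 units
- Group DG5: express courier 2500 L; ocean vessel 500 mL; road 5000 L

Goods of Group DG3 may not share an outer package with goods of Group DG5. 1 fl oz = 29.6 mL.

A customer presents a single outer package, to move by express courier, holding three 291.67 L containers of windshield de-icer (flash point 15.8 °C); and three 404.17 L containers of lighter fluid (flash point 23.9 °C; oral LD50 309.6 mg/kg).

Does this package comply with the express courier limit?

Windshield de-icer: flash point 15.8 °C ≤ 27 °C → Group DG5 (Flammable Liquid).
The lighter fluid has flash point 23.9 °C, which is ≤ 27 °C, so it is Group DG5 (Flammable Liquid).
Total Group DG5: (three 291.67 L containers = 875.01 L) + (three 404.17 L containers = 1212.51 L) = 2087.52 L.
2087.52 L ≤ 2500 L (express courier limit, Group DG5) — within limit.

Yes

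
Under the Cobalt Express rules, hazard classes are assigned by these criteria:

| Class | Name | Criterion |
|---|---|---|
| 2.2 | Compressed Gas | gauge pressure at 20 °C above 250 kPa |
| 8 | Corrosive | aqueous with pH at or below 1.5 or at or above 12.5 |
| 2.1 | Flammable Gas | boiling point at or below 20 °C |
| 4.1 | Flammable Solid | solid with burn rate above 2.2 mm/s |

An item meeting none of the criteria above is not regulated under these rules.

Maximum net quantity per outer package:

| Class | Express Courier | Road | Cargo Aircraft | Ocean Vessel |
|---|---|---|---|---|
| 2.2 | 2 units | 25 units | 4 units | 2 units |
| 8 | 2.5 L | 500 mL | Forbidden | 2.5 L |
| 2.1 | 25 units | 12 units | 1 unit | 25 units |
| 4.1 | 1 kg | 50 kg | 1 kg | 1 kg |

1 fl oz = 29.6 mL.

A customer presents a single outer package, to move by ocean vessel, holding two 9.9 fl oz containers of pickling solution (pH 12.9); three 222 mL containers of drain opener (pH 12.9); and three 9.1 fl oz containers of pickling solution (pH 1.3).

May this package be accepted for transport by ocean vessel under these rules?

Yes

Pickling solution: pH 12.9 ≥ 12.5 → Class 8 (Corrosive).
With pH 12.9 (≥ 12.5), the drain opener falls in Class 8.
The pickling solution has pH 1.3, which is ≤ 1.5, so it is Class 8 (Corrosive).
Total Class 8: (two 9.9 fl oz containers = 586.08 mL) + (three 222 mL containers = 666 mL) + (three 9.1 fl oz containers = 808.08 mL) = 2060.16 mL.
That is within the Class 8 ocean vessel limit of 2.5 L.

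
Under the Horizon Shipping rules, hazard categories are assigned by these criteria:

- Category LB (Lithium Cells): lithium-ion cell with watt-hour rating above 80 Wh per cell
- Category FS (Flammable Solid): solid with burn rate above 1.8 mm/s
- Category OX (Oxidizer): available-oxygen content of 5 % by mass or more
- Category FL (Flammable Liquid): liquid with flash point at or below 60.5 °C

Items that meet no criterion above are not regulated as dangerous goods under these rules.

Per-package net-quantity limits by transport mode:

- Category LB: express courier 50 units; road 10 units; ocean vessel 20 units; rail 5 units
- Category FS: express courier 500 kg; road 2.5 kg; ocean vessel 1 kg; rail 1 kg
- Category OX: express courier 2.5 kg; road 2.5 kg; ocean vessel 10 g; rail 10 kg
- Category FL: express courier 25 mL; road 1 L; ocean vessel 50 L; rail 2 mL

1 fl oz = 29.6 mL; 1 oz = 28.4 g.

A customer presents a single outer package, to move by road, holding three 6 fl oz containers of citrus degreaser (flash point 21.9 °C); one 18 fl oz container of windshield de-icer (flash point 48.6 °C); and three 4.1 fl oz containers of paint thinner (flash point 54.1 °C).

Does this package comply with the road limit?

Flash point 21.9 °C meets the Category FL criterion (Flammable Liquid), so the citrus degreaser is Category FL.
Windshield de-icer: flash point 48.6 °C ≤ 60.5 °C → Category FL (Flammable Liquid).
Paint thinner: flash point 54.1 °C ≤ 60.5 °C → Category FL (Flammable Liquid).
Category FL net quantity: (three 6 fl oz containers = 532.8 mL) + (one 18 fl oz container = 532.8 mL) + (three 4.1 fl oz containers = 364.08 mL) = 1429.68 mL.
That exceeds the Category FL road limit of 1 L.

No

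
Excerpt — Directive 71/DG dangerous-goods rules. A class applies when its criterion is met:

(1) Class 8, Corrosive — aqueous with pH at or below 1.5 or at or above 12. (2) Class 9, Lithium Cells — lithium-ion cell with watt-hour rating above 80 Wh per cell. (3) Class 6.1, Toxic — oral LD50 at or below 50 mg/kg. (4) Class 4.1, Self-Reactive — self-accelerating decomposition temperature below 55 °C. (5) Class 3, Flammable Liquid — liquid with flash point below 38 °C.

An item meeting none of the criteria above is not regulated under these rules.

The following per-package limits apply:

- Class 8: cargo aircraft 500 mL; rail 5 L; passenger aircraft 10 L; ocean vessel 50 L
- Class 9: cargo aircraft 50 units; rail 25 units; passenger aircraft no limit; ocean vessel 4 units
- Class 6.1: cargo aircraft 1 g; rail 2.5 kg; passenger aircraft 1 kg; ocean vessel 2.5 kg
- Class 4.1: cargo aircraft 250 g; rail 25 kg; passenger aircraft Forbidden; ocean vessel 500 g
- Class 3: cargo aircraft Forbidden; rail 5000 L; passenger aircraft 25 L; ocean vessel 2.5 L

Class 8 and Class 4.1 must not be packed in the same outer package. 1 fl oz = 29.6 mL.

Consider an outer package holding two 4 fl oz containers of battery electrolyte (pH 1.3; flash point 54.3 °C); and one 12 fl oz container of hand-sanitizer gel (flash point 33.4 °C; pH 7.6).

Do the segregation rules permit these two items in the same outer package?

pH 1.3 meets the Class 8 criterion (Corrosive), so the battery electrolyte is Class 8.
With flash point 33.4 °C (< 38 °C), the hand-sanitizer gel falls in Class 3.
No segregation rule bars Class 8 with Class 3.

Yes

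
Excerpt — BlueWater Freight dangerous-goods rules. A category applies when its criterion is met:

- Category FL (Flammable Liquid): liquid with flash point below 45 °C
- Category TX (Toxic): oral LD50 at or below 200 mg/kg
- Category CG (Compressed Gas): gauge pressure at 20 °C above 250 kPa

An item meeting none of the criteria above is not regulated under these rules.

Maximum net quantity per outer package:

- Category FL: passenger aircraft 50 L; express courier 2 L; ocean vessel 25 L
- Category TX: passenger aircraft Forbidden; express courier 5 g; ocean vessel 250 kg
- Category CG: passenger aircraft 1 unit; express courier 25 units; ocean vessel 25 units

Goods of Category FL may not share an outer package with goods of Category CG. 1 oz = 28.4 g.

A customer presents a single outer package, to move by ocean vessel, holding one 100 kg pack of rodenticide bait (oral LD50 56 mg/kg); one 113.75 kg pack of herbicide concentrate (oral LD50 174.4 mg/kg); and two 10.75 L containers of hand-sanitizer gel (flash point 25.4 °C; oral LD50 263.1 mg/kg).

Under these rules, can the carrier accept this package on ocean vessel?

With oral LD50 56 mg/kg (≤ 200 mg/kg), the rodenticide bait falls in Category TX.
Oral LD50 174.4 mg/kg meets the Category TX criterion (Toxic), so the herbicide concentrate is Category TX.
Hand-sanitizer gel: flash point 25.4 °C < 45 °C → Category FL (Flammable Liquid).
Category FL quantity: two 10.75 L containers = 21.5 L.
That is within the Category FL ocean vessel limit of 25 L.
Category TX net quantity: 100 kg + 113.75 kg = 213.75 kg.
213.75 kg is within the ocean vessel limit of 250 kg for Category TX.
The segregation rule (Category FL with Category CG) does not apply to Category FL with Category TX.
Every hazard category is within its ocean vessel limit and no segregation rule is violated.

Yes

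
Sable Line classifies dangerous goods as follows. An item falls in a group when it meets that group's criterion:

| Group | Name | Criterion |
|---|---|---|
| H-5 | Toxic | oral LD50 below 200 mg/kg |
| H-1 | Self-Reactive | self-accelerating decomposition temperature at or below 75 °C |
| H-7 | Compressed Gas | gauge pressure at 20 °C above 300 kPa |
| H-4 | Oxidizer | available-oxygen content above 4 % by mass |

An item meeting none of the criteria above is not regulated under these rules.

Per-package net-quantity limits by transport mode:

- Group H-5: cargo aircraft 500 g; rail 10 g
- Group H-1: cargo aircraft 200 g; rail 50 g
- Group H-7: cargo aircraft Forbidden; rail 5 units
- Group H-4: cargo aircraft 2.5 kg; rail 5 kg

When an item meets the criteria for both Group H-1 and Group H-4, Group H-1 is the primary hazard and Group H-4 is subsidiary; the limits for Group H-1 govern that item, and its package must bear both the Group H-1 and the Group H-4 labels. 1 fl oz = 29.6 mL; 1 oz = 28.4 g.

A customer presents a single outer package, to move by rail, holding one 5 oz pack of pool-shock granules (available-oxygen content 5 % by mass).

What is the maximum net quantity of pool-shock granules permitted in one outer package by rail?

5 kg

Available-oxygen content 5 % by mass meets the Group H-4 criterion (Oxidizer), so the pool-shock granules are Group H-4.
The rail limit for Group H-4 is 5 kg.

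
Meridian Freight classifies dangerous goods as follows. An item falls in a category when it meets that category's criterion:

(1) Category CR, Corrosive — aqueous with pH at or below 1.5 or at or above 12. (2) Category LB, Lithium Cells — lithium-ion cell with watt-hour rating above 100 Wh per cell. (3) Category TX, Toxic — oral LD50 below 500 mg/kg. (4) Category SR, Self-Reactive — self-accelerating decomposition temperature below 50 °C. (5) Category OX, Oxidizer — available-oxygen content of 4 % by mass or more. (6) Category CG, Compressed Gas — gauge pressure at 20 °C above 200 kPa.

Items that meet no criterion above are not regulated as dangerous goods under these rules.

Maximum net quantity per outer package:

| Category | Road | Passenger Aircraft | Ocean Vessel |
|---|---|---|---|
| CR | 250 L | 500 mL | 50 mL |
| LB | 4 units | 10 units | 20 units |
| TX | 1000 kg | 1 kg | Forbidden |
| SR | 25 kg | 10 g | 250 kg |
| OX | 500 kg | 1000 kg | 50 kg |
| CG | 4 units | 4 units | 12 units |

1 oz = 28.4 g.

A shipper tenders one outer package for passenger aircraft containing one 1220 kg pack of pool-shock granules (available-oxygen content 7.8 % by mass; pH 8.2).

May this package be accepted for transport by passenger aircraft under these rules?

No

The pool-shock granules have available-oxygen content 7.8 % by mass, which is ≥ 4 % by mass, so they are Category OX (Oxidizer).
Category OX quantity: 1220 kg.
That exceeds the Category OX passenger aircraft limit of 1000 kg.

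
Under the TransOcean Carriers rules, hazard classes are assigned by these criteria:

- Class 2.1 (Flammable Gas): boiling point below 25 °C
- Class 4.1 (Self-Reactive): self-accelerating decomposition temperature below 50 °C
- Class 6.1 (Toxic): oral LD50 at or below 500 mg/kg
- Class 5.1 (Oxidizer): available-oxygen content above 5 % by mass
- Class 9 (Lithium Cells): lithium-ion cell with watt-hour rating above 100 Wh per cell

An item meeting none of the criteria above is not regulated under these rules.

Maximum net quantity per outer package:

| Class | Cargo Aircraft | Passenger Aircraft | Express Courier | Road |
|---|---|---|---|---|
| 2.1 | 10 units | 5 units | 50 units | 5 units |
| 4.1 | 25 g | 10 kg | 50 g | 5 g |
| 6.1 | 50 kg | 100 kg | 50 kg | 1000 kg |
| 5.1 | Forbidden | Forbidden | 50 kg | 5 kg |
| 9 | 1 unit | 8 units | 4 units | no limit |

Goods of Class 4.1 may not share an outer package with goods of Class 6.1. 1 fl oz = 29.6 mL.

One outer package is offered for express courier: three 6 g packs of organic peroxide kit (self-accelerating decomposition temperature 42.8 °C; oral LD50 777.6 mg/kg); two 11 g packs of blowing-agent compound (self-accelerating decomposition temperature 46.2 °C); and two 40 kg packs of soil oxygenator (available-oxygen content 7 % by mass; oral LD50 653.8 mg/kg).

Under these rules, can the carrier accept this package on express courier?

No

Organic peroxide kit: self-accelerating decomposition temperature 42.8 °C < 50 °C → Class 4.1 (Self-Reactive).
The blowing-agent compound has self-accelerating decomposition temperature 46.2 °C, which is < 50 °C, so it is Class 4.1 (Self-Reactive).
The soil oxygenator has available-oxygen content 7 % by mass, which is > 5 % by mass, so it is Class 5.1 (Oxidizer).
Class 5.1 quantity: two 40 kg packs = 80 kg.
That exceeds the Class 5.1 express courier limit of 50 kg.
Total Class 4.1: (three 6 g packs = 18 g) + (two 11 g packs = 22 g) = 40 g.
40 g is within the express courier limit of 50 g for Class 4.1.
The segregation rule (Class 4.1 with Class 6.1) does not apply to Class 5.1 with Class 4.1.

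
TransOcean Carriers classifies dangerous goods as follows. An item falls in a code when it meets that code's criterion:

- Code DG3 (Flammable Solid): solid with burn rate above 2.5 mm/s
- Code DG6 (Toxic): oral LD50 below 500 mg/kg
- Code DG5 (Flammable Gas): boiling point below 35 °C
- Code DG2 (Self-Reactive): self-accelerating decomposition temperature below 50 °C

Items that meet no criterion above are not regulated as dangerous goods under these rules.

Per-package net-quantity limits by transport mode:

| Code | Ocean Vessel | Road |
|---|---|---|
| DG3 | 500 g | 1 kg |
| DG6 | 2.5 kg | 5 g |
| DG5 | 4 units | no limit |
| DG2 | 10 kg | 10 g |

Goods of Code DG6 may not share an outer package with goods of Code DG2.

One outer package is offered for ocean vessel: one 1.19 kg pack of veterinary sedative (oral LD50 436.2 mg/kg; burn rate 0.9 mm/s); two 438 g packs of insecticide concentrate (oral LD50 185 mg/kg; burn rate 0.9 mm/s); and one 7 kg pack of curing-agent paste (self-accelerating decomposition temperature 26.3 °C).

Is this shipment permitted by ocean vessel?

No

Oral LD50 436.2 mg/kg meets the Code DG6 criterion (Toxic), so the veterinary sedative is Code DG6.
Oral LD50 185 mg/kg meets the Code DG6 criterion (Toxic), so the insecticide concentrate is Code DG6.
Curing-agent paste: self-accelerating decomposition temperature 26.3 °C < 50 °C → Code DG2 (Self-Reactive).
Total Code DG6: 1.19 kg + (two 438 g packs = 876 g) = 2.066 kg.
2.066 kg is within the ocean vessel limit of 2.5 kg for Code DG6.
Code DG2 quantity: 7 kg.
7 kg ≤ 10 kg (ocean vessel limit, Code DG2) — within limit.
Code DG6 and Code DG2 may not share an outer package.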